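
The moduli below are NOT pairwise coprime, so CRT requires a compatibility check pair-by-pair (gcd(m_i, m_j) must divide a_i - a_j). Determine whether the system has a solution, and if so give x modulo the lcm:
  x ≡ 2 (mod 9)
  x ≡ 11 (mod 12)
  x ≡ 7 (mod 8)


Moduli 9, 12, 8 are not pairwise coprime, so CRT works modulo lcm(m_i) when all pairwise compatibility conditions hold.
Pairwise compatibility: gcd(m_i, m_j) must divide a_i - a_j for every pair.
Merge one congruence at a time:
  Start: x ≡ 2 (mod 9).
  Combine with x ≡ 11 (mod 12): gcd(9, 12) = 3; 11 - 2 = 9, which IS divisible by 3, so compatible.
    Write x = 2 + 9·t and substitute into x ≡ 11 (mod 12): 9·t ≡ 11 − 2 = 9 (mod 12).
    Divide the congruence (and modulus) by g = 3: 3·t ≡ 3 (mod 4).
    The inverse of 3 mod 4 is 3 (since 3·3 = 9 = 2·4 + 1), so t ≡ 3·3 = 9 ≡ 1 (mod 4).
    Then x = 2 + 9·1 = 11, valid modulo lcm(9, 12) = 36: x ≡ 11 (mod 36).
  Combine with x ≡ 7 (mod 8): gcd(36, 8) = 4; 7 - 11 = -4, which IS divisible by 4, so compatible.
    Write x = 11 + 36·t and substitute into x ≡ 7 (mod 8): 36·t ≡ 7 − 11 = -4 (mod 8).
    Divide the congruence (and modulus) by g = 4: 9·t ≡ -1 (mod 2).
    Reduce coefficients mod 2: 1·t ≡ 1 (mod 2).
    So t ≡ 1 (mod 2).
    Then x = 11 + 36·1 = 47, valid modulo lcm(36, 8) = 72: x ≡ 47 (mod 72).
Verify: 47 mod 9 = 2, 47 mod 12 = 11, 47 mod 8 = 7.

x ≡ 47 (mod 72).


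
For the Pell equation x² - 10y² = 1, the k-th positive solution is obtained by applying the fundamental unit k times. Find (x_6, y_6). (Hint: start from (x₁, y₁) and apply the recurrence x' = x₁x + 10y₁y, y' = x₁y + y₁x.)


Step 1: Find the fundamental solution (x₁, y₁) of x² - 10y² = 1.
  Expand √10 as a continued fraction. a₀ = ⌊√10⌋ = 3; iterate m_{k+1} = d_k·a_k − m_k, d_{k+1} = (10 − m_{k+1}²)/d_k, a_{k+1} = ⌊(a₀ + m_{k+1})/d_{k+1}⌋ (starting m₀ = 0, d₀ = 1), with convergents p_k = a_k·p_{k-1} + p_{k-2}, q_k = a_k·q_{k-1} + q_{k-2} (p₋₁ = 1, q₋₁ = 0):
  k = 0: a₀ = 3; p₀/q₀ = 3/1; p₀² − 10·q₀² = 9 − 10 = -1.
  k = 1: m = 3, d = 1, a = ⌊(3 + 3)/1⌋ = 6; p/q = (6·3 + 1)/(6·1 + 0) = 19/6; p² − 10·q² = 361 − 360 = 1.
  The first convergent with p² − 10·q² = 1 gives the fundamental solution (x₁, y₁) = (19, 6).
Step 2: Apply the recurrence (x_{n+1}, y_{n+1}) = (x₁x_n + 10y₁y_n, x₁y_n + y₁x_n) repeatedly.
  From (x_1, y_1) = (19, 6): x_2 = 19·19 + 10·6·6 = 721; y_2 = 19·6 + 6·19 = 228.
  From (x_2, y_2) = (721, 228): x_3 = 19·721 + 10·6·228 = 27379; y_3 = 19·228 + 6·721 = 8658.
  From (x_3, y_3) = (27379, 8658): x_4 = 19·27379 + 10·6·8658 = 1039681; y_4 = 19·8658 + 6·27379 = 328776.
  From (x_4, y_4) = (1039681, 328776): x_5 = 19·1039681 + 10·6·328776 = 39480499; y_5 = 19·328776 + 6·1039681 = 12484830.
  From (x_5, y_5) = (39480499, 12484830): x_6 = 19·39480499 + 10·6·12484830 = 1499219281; y_6 = 19·12484830 + 6·39480499 = 474094764.
Step 3: Verify x_6² - 10·y_6² = 2247658452522156961 - 2247658452522156960 = 1 (should be 1). ✓

(x_1, y_1) = (19, 6); (x_6, y_6) = (1499219281, 474094764).


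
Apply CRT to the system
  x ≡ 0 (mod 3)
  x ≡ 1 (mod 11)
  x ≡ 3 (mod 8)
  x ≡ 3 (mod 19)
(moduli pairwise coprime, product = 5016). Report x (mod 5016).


Product of moduli M = 3 · 11 · 8 · 19 = 5016.
Merge one congruence at a time:
  Start: x ≡ 0 (mod 3).
  Combine with x ≡ 1 (mod 11); new modulus lcm = 33.
    Write x = 0 + 3·t and substitute into x ≡ 1 (mod 11): 3·t ≡ 1 − 0 = 1 (mod 11).
    The inverse of 3 mod 11 is 4 (since 3·4 = 12 = 1·11 + 1), so t ≡ 4·1 = 4 ≡ 4 (mod 11).
    Then x = 0 + 3·4 = 12, valid modulo lcm(3, 11) = 33: x ≡ 12 (mod 33).
  Combine with x ≡ 3 (mod 8); new modulus lcm = 264.
    Write x = 12 + 33·t and substitute into x ≡ 3 (mod 8): 33·t ≡ 3 − 12 = -9 (mod 8).
    Reduce coefficients mod 8: 1·t ≡ 7 (mod 8).
    So t ≡ 7 (mod 8).
    Then x = 12 + 33·7 = 243, valid modulo lcm(33, 8) = 264: x ≡ 243 (mod 264).
  Combine with x ≡ 3 (mod 19); new modulus lcm = 5016.
    Write x = 243 + 264·t and substitute into x ≡ 3 (mod 19): 264·t ≡ 3 − 243 = -240 (mod 19).
    Reduce coefficients mod 19: 17·t ≡ 7 (mod 19).
    The inverse of 17 mod 19 is 9 (since 17·9 = 153 = 8·19 + 1), so t ≡ 9·7 = 63 ≡ 6 (mod 19).
    Then x = 243 + 264·6 = 1827, valid modulo lcm(264, 19) = 5016: x ≡ 1827 (mod 5016).
Verify against each original: 1827 mod 3 = 0, 1827 mod 11 = 1, 1827 mod 8 = 3, 1827 mod 19 = 3.

x ≡ 1827 (mod 5016).


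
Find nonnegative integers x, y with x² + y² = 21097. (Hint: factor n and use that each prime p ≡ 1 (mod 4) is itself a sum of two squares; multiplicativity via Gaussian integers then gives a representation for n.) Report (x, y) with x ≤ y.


Step 1: Factor n = 21097 = 17^2 · 73.
Step 2: Check the mod-4 condition on each prime factor: 17 ≡ 1 (mod 4), exponent 2; 73 ≡ 1 (mod 4), exponent 1.
All primes ≡ 3 (mod 4) appear to even exponent (or don't appear), so by the two-squares theorem n IS expressible as a sum of two squares.
Step 3: Build a representation. Here n = 17 · 17 · 73 is a product of primes ≡ 1 (mod 4). Each prime p ≡ 1 (mod 4) is itself a sum of two squares; find a² by testing p − a² for a perfect square:
  17: 17 − 1² = 16 = 4² ⇒ 17 = 1² + 4².
  73: 73 − 1² = 72, 73 − 2² = 69, 73 − 3² = 64 = 8² ⇒ 73 = 3² + 8².
  Combine using the Brahmagupta–Fibonacci identity (a² + b²)(c² + d²) = (ac − bd)² + (ad + bc)² = (ac + bd)² + (ad − bc)²:
  17 · 17 = 289: from (1² + 4²)(1² + 4²), take (1·1 − 4·4, 1·4 + 4·1) = (1 − 16, 4 + 4) = (-15, 8); dropping signs (only squares matter) gives (15, 8); check 15² + 8² = 225 + 64 = 289 ✓.
  289 · 73 = 21097: from (15² + 8²)(3² + 8²), take (15·3 − 8·8, 15·8 + 8·3) = (45 − 64, 120 + 24) = (-19, 144); dropping signs (only squares matter) gives (19, 144); check 19² + 144² = 361 + 20736 = 21097 ✓.
Step 4: Order so x ≤ y and verify: 19² + 144² = 361 + 20736 = 21097 = n. ✓

n = 21097 = 19² + 144² (one valid representation with x ≤ y).


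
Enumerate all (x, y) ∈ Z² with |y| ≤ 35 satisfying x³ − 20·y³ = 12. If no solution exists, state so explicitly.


The equation is x³ - 20y³ = 12. For fixed y, x³ = 20·y³ + 12, so a solution requires the RHS to be a perfect cube.
Strategy: iterate y from -35 to 35, compute RHS = 20·y³ + 12, and check whether it is a (positive or negative) perfect cube.
Check small values of y:
  y = 0: RHS = 12 is not a perfect cube.
  y = 1: RHS = 32 is not a perfect cube.
  y = -1: RHS = -8 = (-2)³ ⇒ x = -2 works.
  y = 2: RHS = 172 is not a perfect cube.
  y = -2: RHS = -148 is not a perfect cube.
  y = 3: RHS = 552 is not a perfect cube.
  y = -3: RHS = -528 is not a perfect cube.
Continuing the search up to |y| = 35 finds no further solutions beyond those listed.
Collected solutions: (-2, -1).

Solutions (with |y| ≤ 35): (-2, -1).


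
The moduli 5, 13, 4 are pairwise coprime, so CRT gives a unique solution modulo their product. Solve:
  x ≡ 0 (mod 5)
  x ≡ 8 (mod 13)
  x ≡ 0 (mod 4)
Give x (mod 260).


Moduli 5, 13, 4 are pairwise coprime; by CRT there is a unique solution modulo M = 5 · 13 · 4 = 260.
Solve pairwise, accumulating the modulus:
  Start with x ≡ 0 (mod 5).
  Combine with x ≡ 8 (mod 13): since gcd(5, 13) = 1, we get a unique residue mod 65.
    Write x = 0 + 5·t and substitute into x ≡ 8 (mod 13): 5·t ≡ 8 − 0 = 8 (mod 13).
    The inverse of 5 mod 13 is 8 (since 5·8 = 40 = 3·13 + 1), so t ≡ 8·8 = 64 ≡ 12 (mod 13).
    Then x = 0 + 5·12 = 60, valid modulo lcm(5, 13) = 65: x ≡ 60 (mod 65).
  Combine with x ≡ 0 (mod 4): since gcd(65, 4) = 1, we get a unique residue mod 260.
    Write x = 60 + 65·t and substitute into x ≡ 0 (mod 4): 65·t ≡ 0 − 60 = -60 (mod 4).
    Reduce coefficients mod 4: 1·t ≡ 0 (mod 4).
    So t ≡ 0 (mod 4).
    Then x = 60 + 65·0 = 60, valid modulo lcm(65, 4) = 260: x ≡ 60 (mod 260).
Verify: 60 mod 5 = 0 ✓, 60 mod 13 = 8 ✓, 60 mod 4 = 0 ✓.

x ≡ 60 (mod 260).


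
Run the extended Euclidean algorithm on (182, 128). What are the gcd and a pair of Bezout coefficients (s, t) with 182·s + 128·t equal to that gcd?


Euclidean algorithm on (182, 128) — divide until remainder is 0:
  182 = 1 · 128 + 54
  128 = 2 · 54 + 20
  54 = 2 · 20 + 14
  20 = 1 · 14 + 6
  14 = 2 · 6 + 2
  6 = 3 · 2 + 0
gcd(182, 128) = 2.
Track Bezout coefficients alongside the remainders: start with r₀ = 182 = a·1 + b·0 (s = 1, t = 0) and r₁ = 128 = a·0 + b·1 (s = 0, t = 1); each new remainder r_{k+1} = r_{k-1} − q_k·r_k inherits s_{k+1} = s_{k-1} − q_k·s_k, t_{k+1} = t_{k-1} − q_k·t_k, so r_k = a·s_k + b·t_k at every step:
  q = 1: r = 54, s = 1 − 1·0 = 1, t = 0 − 1·1 = -1  (check: 182·1 + 128·(-1) = 54)
  q = 2: r = 20, s = 0 − 2·1 = -2, t = 1 − 2·(-1) = 3  (check: 182·(-2) + 128·3 = 20)
  q = 2: r = 14, s = 1 − 2·(-2) = 5, t = -1 − 2·3 = -7  (check: 182·5 + 128·(-7) = 14)
  q = 1: r = 6, s = -2 − 1·5 = -7, t = 3 − 1·(-7) = 10  (check: 182·(-7) + 128·10 = 6)
  q = 2: r = 2, s = 5 − 2·(-7) = 19, t = -7 − 2·10 = -27  (check: 182·19 + 128·(-27) = 2)
The row with r = 2 (the gcd) gives the Bezout coefficients s = 19, t = -27.
Result: 182 · (19) + 128 · (-27) = 2.

gcd(182, 128) = 2; s = 19, t = -27 (check: 182·19 + 128·(-27) = 2).


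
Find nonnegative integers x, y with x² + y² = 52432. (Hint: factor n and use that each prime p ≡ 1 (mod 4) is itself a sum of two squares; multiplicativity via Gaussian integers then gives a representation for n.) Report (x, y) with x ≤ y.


Step 1: Factor n = 52432 = 2^4 · 29 · 113.
Step 2: Check the mod-4 condition on each prime factor: 2 = 2 (special); 29 ≡ 1 (mod 4), exponent 1; 113 ≡ 1 (mod 4), exponent 1.
All primes ≡ 3 (mod 4) appear to even exponent (or don't appear), so by the two-squares theorem n IS expressible as a sum of two squares.
Step 3: Build a representation. Group n = k² · m with k = 4 and m = 29 · 113 = 3277 (a product of primes ≡ 1 (mod 4)); a representation of m scales to one of n via (k·x)² + (k·y)² = k²(x² + y²). Each prime p ≡ 1 (mod 4) is itself a sum of two squares; find a² by testing p − a² for a perfect square:
  29: 29 − 1² = 28, 29 − 2² = 25 = 5² ⇒ 29 = 2² + 5².
  113: 113 − 1² = 112, 113 − 2² = 109, 113 − 3² = 104, 113 − 4² = 97, 113 − 5² = 88, 113 − 6² = 77, 113 − 7² = 64 = 8² ⇒ 113 = 7² + 8².
  Combine using the Brahmagupta–Fibonacci identity (a² + b²)(c² + d²) = (ac − bd)² + (ad + bc)² = (ac + bd)² + (ad − bc)²:
  29 · 113 = 3277: from (2² + 5²)(7² + 8²), take (2·7 − 5·8, 2·8 + 5·7) = (14 − 40, 16 + 35) = (-26, 51); dropping signs (only squares matter) gives (26, 51); check 26² + 51² = 676 + 2601 = 3277 ✓.
  Scale by k = 4: (4·26, 4·51) = (104, 204).
Step 4: Order so x ≤ y and verify: 104² + 204² = 10816 + 41616 = 52432 = n. ✓

n = 52432 = 104² + 204² (one valid representation with x ≤ y).


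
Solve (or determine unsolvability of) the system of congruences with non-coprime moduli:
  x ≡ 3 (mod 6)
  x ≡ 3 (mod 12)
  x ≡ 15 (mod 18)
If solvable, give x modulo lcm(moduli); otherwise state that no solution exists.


Moduli 6, 12, 18 are not pairwise coprime, so CRT works modulo lcm(m_i) when all pairwise compatibility conditions hold.
Pairwise compatibility: gcd(m_i, m_j) must divide a_i - a_j for every pair.
Merge one congruence at a time:
  Start: x ≡ 3 (mod 6).
  Combine with x ≡ 3 (mod 12): gcd(6, 12) = 6; 3 - 3 = 0, which IS divisible by 6, so compatible.
    Write x = 3 + 6·t and substitute into x ≡ 3 (mod 12): 6·t ≡ 3 − 3 = 0 (mod 12).
    Divide the congruence (and modulus) by g = 6: 1·t ≡ 0 (mod 2).
    So t ≡ 0 (mod 2).
    Then x = 3 + 6·0 = 3, valid modulo lcm(6, 12) = 12: x ≡ 3 (mod 12).
  Combine with x ≡ 15 (mod 18): gcd(12, 18) = 6; 15 - 3 = 12, which IS divisible by 6, so compatible.
    Write x = 3 + 12·t and substitute into x ≡ 15 (mod 18): 12·t ≡ 15 − 3 = 12 (mod 18).
    Divide the congruence (and modulus) by g = 6: 2·t ≡ 2 (mod 3).
    The inverse of 2 mod 3 is 2 (since 2·2 = 4 = 1·3 + 1), so t ≡ 2·2 = 4 ≡ 1 (mod 3).
    Then x = 3 + 12·1 = 15, valid modulo lcm(12, 18) = 36: x ≡ 15 (mod 36).
Verify: 15 mod 6 = 3, 15 mod 12 = 3, 15 mod 18 = 15.

x ≡ 15 (mod 36).


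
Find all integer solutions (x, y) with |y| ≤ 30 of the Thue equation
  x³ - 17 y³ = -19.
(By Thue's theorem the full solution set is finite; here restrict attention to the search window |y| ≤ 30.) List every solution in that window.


The equation is x³ - 17y³ = -19. For fixed y, x³ = 17·y³ − 19, so a solution requires the RHS to be a perfect cube.
Strategy: iterate y from -30 to 30, compute RHS = 17·y³ − 19, and check whether it is a (positive or negative) perfect cube.
Check small values of y:
  y = 0: RHS = -19 is not a perfect cube.
  y = 1: RHS = -2 is not a perfect cube.
  y = -1: RHS = -36 is not a perfect cube.
  y = 2: RHS = 117 is not a perfect cube.
  y = -2: RHS = -155 is not a perfect cube.
  y = 3: RHS = 440 is not a perfect cube.
  y = -3: RHS = -478 is not a perfect cube.
Continuing the search up to |y| = 30 finds no solutions either.
No (x, y) in the scanned range satisfies the equation.

No integer solutions with |y| ≤ 30.


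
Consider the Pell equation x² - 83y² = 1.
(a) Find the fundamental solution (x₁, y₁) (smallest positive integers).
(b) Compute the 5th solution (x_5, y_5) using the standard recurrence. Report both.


Step 1: Find the fundamental solution (x₁, y₁) of x² - 83y² = 1.
  Expand √83 as a continued fraction. a₀ = ⌊√83⌋ = 9; iterate m_{k+1} = d_k·a_k − m_k, d_{k+1} = (83 − m_{k+1}²)/d_k, a_{k+1} = ⌊(a₀ + m_{k+1})/d_{k+1}⌋ (starting m₀ = 0, d₀ = 1), with convergents p_k = a_k·p_{k-1} + p_{k-2}, q_k = a_k·q_{k-1} + q_{k-2} (p₋₁ = 1, q₋₁ = 0):
  k = 0: a₀ = 9; p₀/q₀ = 9/1; p₀² − 83·q₀² = 81 − 83 = -2.
  k = 1: m = 9, d = 2, a = ⌊(9 + 9)/2⌋ = 9; p/q = (9·9 + 1)/(9·1 + 0) = 82/9; p² − 83·q² = 6724 − 6723 = 1.
  The first convergent with p² − 83·q² = 1 gives the fundamental solution (x₁, y₁) = (82, 9).
Step 2: Apply the recurrence (x_{n+1}, y_{n+1}) = (x₁x_n + 83y₁y_n, x₁y_n + y₁x_n) repeatedly.
  From (x_1, y_1) = (82, 9): x_2 = 82·82 + 83·9·9 = 13447; y_2 = 82·9 + 9·82 = 1476.
  From (x_2, y_2) = (13447, 1476): x_3 = 82·13447 + 83·9·1476 = 2205226; y_3 = 82·1476 + 9·13447 = 242055.
  From (x_3, y_3) = (2205226, 242055): x_4 = 82·2205226 + 83·9·242055 = 361643617; y_4 = 82·242055 + 9·2205226 = 39695544.
  From (x_4, y_4) = (361643617, 39695544): x_5 = 82·361643617 + 83·9·39695544 = 59307347962; y_5 = 82·39695544 + 9·361643617 = 6509827161.
Step 3: Verify x_5² - 83·y_5² = 3517361522285745553444 - 3517361522285745553443 = 1 (should be 1). ✓

(x_1, y_1) = (82, 9); (x_5, y_5) = (59307347962, 6509827161).


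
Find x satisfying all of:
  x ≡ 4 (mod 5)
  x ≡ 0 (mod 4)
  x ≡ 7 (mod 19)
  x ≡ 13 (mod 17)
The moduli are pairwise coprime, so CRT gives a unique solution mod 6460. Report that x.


Product of moduli M = 5 · 4 · 19 · 17 = 6460.
Merge one congruence at a time:
  Start: x ≡ 4 (mod 5).
  Combine with x ≡ 0 (mod 4); new modulus lcm = 20.
    Write x = 4 + 5·t and substitute into x ≡ 0 (mod 4): 5·t ≡ 0 − 4 = -4 (mod 4).
    Reduce coefficients mod 4: 1·t ≡ 0 (mod 4).
    So t ≡ 0 (mod 4).
    Then x = 4 + 5·0 = 4, valid modulo lcm(5, 4) = 20: x ≡ 4 (mod 20).
  Combine with x ≡ 7 (mod 19); new modulus lcm = 380.
    Write x = 4 + 20·t and substitute into x ≡ 7 (mod 19): 20·t ≡ 7 − 4 = 3 (mod 19).
    Reduce coefficients mod 19: 1·t ≡ 3 (mod 19).
    So t ≡ 3 (mod 19).
    Then x = 4 + 20·3 = 64, valid modulo lcm(20, 19) = 380: x ≡ 64 (mod 380).
  Combine with x ≡ 13 (mod 17); new modulus lcm = 6460.
    Write x = 64 + 380·t and substitute into x ≡ 13 (mod 17): 380·t ≡ 13 − 64 = -51 (mod 17).
    Reduce coefficients mod 17: 6·t ≡ 0 (mod 17).
    The inverse of 6 mod 17 is 3 (since 6·3 = 18 = 1·17 + 1), so t ≡ 3·0 = 0 ≡ 0 (mod 17).
    Then x = 64 + 380·0 = 64, valid modulo lcm(380, 17) = 6460: x ≡ 64 (mod 6460).
Verify against each original: 64 mod 5 = 4, 64 mod 4 = 0, 64 mod 19 = 7, 64 mod 17 = 13.

x ≡ 64 (mod 6460).


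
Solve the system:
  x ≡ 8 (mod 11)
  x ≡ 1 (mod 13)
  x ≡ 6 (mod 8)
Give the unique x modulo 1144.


Moduli 11, 13, 8 are pairwise coprime; by CRT there is a unique solution modulo M = 11 · 13 · 8 = 1144.
Solve pairwise, accumulating the modulus:
  Start with x ≡ 8 (mod 11).
  Combine with x ≡ 1 (mod 13): since gcd(11, 13) = 1, we get a unique residue mod 143.
    Write x = 8 + 11·t and substitute into x ≡ 1 (mod 13): 11·t ≡ 1 − 8 = -7 (mod 13).
    Reduce coefficients mod 13: 11·t ≡ 6 (mod 13).
    The inverse of 11 mod 13 is 6 (since 11·6 = 66 = 5·13 + 1), so t ≡ 6·6 = 36 ≡ 10 (mod 13).
    Then x = 8 + 11·10 = 118, valid modulo lcm(11, 13) = 143: x ≡ 118 (mod 143).
  Combine with x ≡ 6 (mod 8): since gcd(143, 8) = 1, we get a unique residue mod 1144.
    Write x = 118 + 143·t and substitute into x ≡ 6 (mod 8): 143·t ≡ 6 − 118 = -112 (mod 8).
    Reduce coefficients mod 8: 7·t ≡ 0 (mod 8).
    The inverse of 7 mod 8 is 7 (since 7·7 = 49 = 6·8 + 1), so t ≡ 7·0 = 0 ≡ 0 (mod 8).
    Then x = 118 + 143·0 = 118, valid modulo lcm(143, 8) = 1144: x ≡ 118 (mod 1144).
Verify: 118 mod 11 = 8 ✓, 118 mod 13 = 1 ✓, 118 mod 8 = 6 ✓.

x ≡ 118 (mod 1144).


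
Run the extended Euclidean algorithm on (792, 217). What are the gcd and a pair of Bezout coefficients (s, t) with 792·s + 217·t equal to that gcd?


Euclidean algorithm on (792, 217) — divide until remainder is 0:
  792 = 3 · 217 + 141
  217 = 1 · 141 + 76
  141 = 1 · 76 + 65
  76 = 1 · 65 + 11
  65 = 5 · 11 + 10
  11 = 1 · 10 + 1
  10 = 10 · 1 + 0
gcd(792, 217) = 1.
Track Bezout coefficients alongside the remainders: start with r₀ = 792 = a·1 + b·0 (s = 1, t = 0) and r₁ = 217 = a·0 + b·1 (s = 0, t = 1); each new remainder r_{k+1} = r_{k-1} − q_k·r_k inherits s_{k+1} = s_{k-1} − q_k·s_k, t_{k+1} = t_{k-1} − q_k·t_k, so r_k = a·s_k + b·t_k at every step:
  q = 3: r = 141, s = 1 − 3·0 = 1, t = 0 − 3·1 = -3  (check: 792·1 + 217·(-3) = 141)
  q = 1: r = 76, s = 0 − 1·1 = -1, t = 1 − 1·(-3) = 4  (check: 792·(-1) + 217·4 = 76)
  q = 1: r = 65, s = 1 − 1·(-1) = 2, t = -3 − 1·4 = -7  (check: 792·2 + 217·(-7) = 65)
  q = 1: r = 11, s = -1 − 1·2 = -3, t = 4 − 1·(-7) = 11  (check: 792·(-3) + 217·11 = 11)
  q = 5: r = 10, s = 2 − 5·(-3) = 17, t = -7 − 5·11 = -62  (check: 792·17 + 217·(-62) = 10)
  q = 1: r = 1, s = -3 − 1·17 = -20, t = 11 − 1·(-62) = 73  (check: 792·(-20) + 217·73 = 1)
The row with r = 1 (the gcd) gives the Bezout coefficients s = -20, t = 73.
Result: 792 · (-20) + 217 · (73) = 1.

gcd(792, 217) = 1; s = -20, t = 73 (check: 792·(-20) + 217·73 = 1).


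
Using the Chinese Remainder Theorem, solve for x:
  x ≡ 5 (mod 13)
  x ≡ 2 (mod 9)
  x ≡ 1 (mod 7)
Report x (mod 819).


Moduli 13, 9, 7 are pairwise coprime; by CRT there is a unique solution modulo M = 13 · 9 · 7 = 819.
Solve pairwise, accumulating the modulus:
  Start with x ≡ 5 (mod 13).
  Combine with x ≡ 2 (mod 9): since gcd(13, 9) = 1, we get a unique residue mod 117.
    Write x = 5 + 13·t and substitute into x ≡ 2 (mod 9): 13·t ≡ 2 − 5 = -3 (mod 9).
    Reduce coefficients mod 9: 4·t ≡ 6 (mod 9).
    The inverse of 4 mod 9 is 7 (since 4·7 = 28 = 3·9 + 1), so t ≡ 7·6 = 42 ≡ 6 (mod 9).
    Then x = 5 + 13·6 = 83, valid modulo lcm(13, 9) = 117: x ≡ 83 (mod 117).
  Combine with x ≡ 1 (mod 7): since gcd(117, 7) = 1, we get a unique residue mod 819.
    Write x = 83 + 117·t and substitute into x ≡ 1 (mod 7): 117·t ≡ 1 − 83 = -82 (mod 7).
    Reduce coefficients mod 7: 5·t ≡ 2 (mod 7).
    The inverse of 5 mod 7 is 3 (since 5·3 = 15 = 2·7 + 1), so t ≡ 3·2 = 6 ≡ 6 (mod 7).
    Then x = 83 + 117·6 = 785, valid modulo lcm(117, 7) = 819: x ≡ 785 (mod 819).
Verify: 785 mod 13 = 5 ✓, 785 mod 9 = 2 ✓, 785 mod 7 = 1 ✓.

x ≡ 785 (mod 819).


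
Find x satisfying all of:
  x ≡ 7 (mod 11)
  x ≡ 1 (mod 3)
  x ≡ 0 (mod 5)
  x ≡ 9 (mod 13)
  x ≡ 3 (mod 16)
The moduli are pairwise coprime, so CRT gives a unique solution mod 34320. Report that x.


Product of moduli M = 11 · 3 · 5 · 13 · 16 = 34320.
Merge one congruence at a time:
  Start: x ≡ 7 (mod 11).
  Combine with x ≡ 1 (mod 3); new modulus lcm = 33.
    Write x = 7 + 11·t and substitute into x ≡ 1 (mod 3): 11·t ≡ 1 − 7 = -6 (mod 3).
    Reduce coefficients mod 3: 2·t ≡ 0 (mod 3).
    The inverse of 2 mod 3 is 2 (since 2·2 = 4 = 1·3 + 1), so t ≡ 2·0 = 0 ≡ 0 (mod 3).
    Then x = 7 + 11·0 = 7, valid modulo lcm(11, 3) = 33: x ≡ 7 (mod 33).
  Combine with x ≡ 0 (mod 5); new modulus lcm = 165.
    Write x = 7 + 33·t and substitute into x ≡ 0 (mod 5): 33·t ≡ 0 − 7 = -7 (mod 5).
    Reduce coefficients mod 5: 3·t ≡ 3 (mod 5).
    The inverse of 3 mod 5 is 2 (since 3·2 = 6 = 1·5 + 1), so t ≡ 2·3 = 6 ≡ 1 (mod 5).
    Then x = 7 + 33·1 = 40, valid modulo lcm(33, 5) = 165: x ≡ 40 (mod 165).
  Combine with x ≡ 9 (mod 13); new modulus lcm = 2145.
    Write x = 40 + 165·t and substitute into x ≡ 9 (mod 13): 165·t ≡ 9 − 40 = -31 (mod 13).
    Reduce coefficients mod 13: 9·t ≡ 8 (mod 13).
    The inverse of 9 mod 13 is 3 (since 9·3 = 27 = 2·13 + 1), so t ≡ 3·8 = 24 ≡ 11 (mod 13).
    Then x = 40 + 165·11 = 1855, valid modulo lcm(165, 13) = 2145: x ≡ 1855 (mod 2145).
  Combine with x ≡ 3 (mod 16); new modulus lcm = 34320.
    Write x = 1855 + 2145·t and substitute into x ≡ 3 (mod 16): 2145·t ≡ 3 − 1855 = -1852 (mod 16).
    Reduce coefficients mod 16: 1·t ≡ 4 (mod 16).
    So t ≡ 4 (mod 16).
    Then x = 1855 + 2145·4 = 10435, valid modulo lcm(2145, 16) = 34320: x ≡ 10435 (mod 34320).
Verify against each original: 10435 mod 11 = 7, 10435 mod 3 = 1, 10435 mod 5 = 0, 10435 mod 13 = 9, 10435 mod 16 = 3.

x ≡ 10435 (mod 34320).


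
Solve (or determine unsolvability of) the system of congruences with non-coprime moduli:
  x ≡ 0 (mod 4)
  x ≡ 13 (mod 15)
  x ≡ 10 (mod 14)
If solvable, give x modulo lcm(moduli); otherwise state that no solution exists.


Moduli 4, 15, 14 are not pairwise coprime, so CRT works modulo lcm(m_i) when all pairwise compatibility conditions hold.
Pairwise compatibility: gcd(m_i, m_j) must divide a_i - a_j for every pair.
Merge one congruence at a time:
  Start: x ≡ 0 (mod 4).
  Combine with x ≡ 13 (mod 15): gcd(4, 15) = 1; 13 - 0 = 13, which IS divisible by 1, so compatible.
    Write x = 0 + 4·t and substitute into x ≡ 13 (mod 15): 4·t ≡ 13 − 0 = 13 (mod 15).
    The inverse of 4 mod 15 is 4 (since 4·4 = 16 = 1·15 + 1), so t ≡ 4·13 = 52 ≡ 7 (mod 15).
    Then x = 0 + 4·7 = 28, valid modulo lcm(4, 15) = 60: x ≡ 28 (mod 60).
  Combine with x ≡ 10 (mod 14): gcd(60, 14) = 2; 10 - 28 = -18, which IS divisible by 2, so compatible.
    Write x = 28 + 60·t and substitute into x ≡ 10 (mod 14): 60·t ≡ 10 − 28 = -18 (mod 14).
    Divide the congruence (and modulus) by g = 2: 30·t ≡ -9 (mod 7).
    Reduce coefficients mod 7: 2·t ≡ 5 (mod 7).
    The inverse of 2 mod 7 is 4 (since 2·4 = 8 = 1·7 + 1), so t ≡ 4·5 = 20 ≡ 6 (mod 7).
    Then x = 28 + 60·6 = 388, valid modulo lcm(60, 14) = 420: x ≡ 388 (mod 420).
Verify: 388 mod 4 = 0, 388 mod 15 = 13, 388 mod 14 = 10.

x ≡ 388 (mod 420).


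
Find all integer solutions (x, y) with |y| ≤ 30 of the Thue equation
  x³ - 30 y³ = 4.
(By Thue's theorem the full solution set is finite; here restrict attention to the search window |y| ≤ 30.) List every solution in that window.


The equation is x³ - 30y³ = 4. For fixed y, x³ = 30·y³ + 4, so a solution requires the RHS to be a perfect cube.
Strategy: iterate y from -30 to 30, compute RHS = 30·y³ + 4, and check whether it is a (positive or negative) perfect cube.
Check small values of y:
  y = 0: RHS = 4 is not a perfect cube.
  y = 1: RHS = 34 is not a perfect cube.
  y = -1: RHS = -26 is not a perfect cube.
  y = 2: RHS = 244 is not a perfect cube.
  y = -2: RHS = -236 is not a perfect cube.
  y = 3: RHS = 814 is not a perfect cube.
  y = -3: RHS = -806 is not a perfect cube.
Continuing the search up to |y| = 30 finds no solutions either.
No (x, y) in the scanned range satisfies the equation.

No integer solutions with |y| ≤ 30.


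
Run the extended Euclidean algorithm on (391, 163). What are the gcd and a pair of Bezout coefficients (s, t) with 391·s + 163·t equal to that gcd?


Euclidean algorithm on (391, 163) — divide until remainder is 0:
  391 = 2 · 163 + 65
  163 = 2 · 65 + 33
  65 = 1 · 33 + 32
  33 = 1 · 32 + 1
  32 = 32 · 1 + 0
gcd(391, 163) = 1.
Track Bezout coefficients alongside the remainders: start with r₀ = 391 = a·1 + b·0 (s = 1, t = 0) and r₁ = 163 = a·0 + b·1 (s = 0, t = 1); each new remainder r_{k+1} = r_{k-1} − q_k·r_k inherits s_{k+1} = s_{k-1} − q_k·s_k, t_{k+1} = t_{k-1} − q_k·t_k, so r_k = a·s_k + b·t_k at every step:
  q = 2: r = 65, s = 1 − 2·0 = 1, t = 0 − 2·1 = -2  (check: 391·1 + 163·(-2) = 65)
  q = 2: r = 33, s = 0 − 2·1 = -2, t = 1 − 2·(-2) = 5  (check: 391·(-2) + 163·5 = 33)
  q = 1: r = 32, s = 1 − 1·(-2) = 3, t = -2 − 1·5 = -7  (check: 391·3 + 163·(-7) = 32)
  q = 1: r = 1, s = -2 − 1·3 = -5, t = 5 − 1·(-7) = 12  (check: 391·(-5) + 163·12 = 1)
The row with r = 1 (the gcd) gives the Bezout coefficients s = -5, t = 12.
Result: 391 · (-5) + 163 · (12) = 1.

gcd(391, 163) = 1; s = -5, t = 12 (check: 391·(-5) + 163·12 = 1).


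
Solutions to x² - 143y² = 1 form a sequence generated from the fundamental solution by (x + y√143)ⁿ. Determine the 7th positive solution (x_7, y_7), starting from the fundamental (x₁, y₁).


Step 1: Find the fundamental solution (x₁, y₁) of x² - 143y² = 1.
  Expand √143 as a continued fraction. a₀ = ⌊√143⌋ = 11; iterate m_{k+1} = d_k·a_k − m_k, d_{k+1} = (143 − m_{k+1}²)/d_k, a_{k+1} = ⌊(a₀ + m_{k+1})/d_{k+1}⌋ (starting m₀ = 0, d₀ = 1), with convergents p_k = a_k·p_{k-1} + p_{k-2}, q_k = a_k·q_{k-1} + q_{k-2} (p₋₁ = 1, q₋₁ = 0):
  k = 0: a₀ = 11; p₀/q₀ = 11/1; p₀² − 143·q₀² = 121 − 143 = -22.
  k = 1: m = 11, d = 22, a = ⌊(11 + 11)/22⌋ = 1; p/q = (1·11 + 1)/(1·1 + 0) = 12/1; p² − 143·q² = 144 − 143 = 1.
  The first convergent with p² − 143·q² = 1 gives the fundamental solution (x₁, y₁) = (12, 1).
Step 2: Apply the recurrence (x_{n+1}, y_{n+1}) = (x₁x_n + 143y₁y_n, x₁y_n + y₁x_n) repeatedly.
  From (x_1, y_1) = (12, 1): x_2 = 12·12 + 143·1·1 = 287; y_2 = 12·1 + 1·12 = 24.
  From (x_2, y_2) = (287, 24): x_3 = 12·287 + 143·1·24 = 6876; y_3 = 12·24 + 1·287 = 575.
  From (x_3, y_3) = (6876, 575): x_4 = 12·6876 + 143·1·575 = 164737; y_4 = 12·575 + 1·6876 = 13776.
  From (x_4, y_4) = (164737, 13776): x_5 = 12·164737 + 143·1·13776 = 3946812; y_5 = 12·13776 + 1·164737 = 330049.
  From (x_5, y_5) = (3946812, 330049): x_6 = 12·3946812 + 143·1·330049 = 94558751; y_6 = 12·330049 + 1·3946812 = 7907400.
  From (x_6, y_6) = (94558751, 7907400): x_7 = 12·94558751 + 143·1·7907400 = 2265463212; y_7 = 12·7907400 + 1·94558751 = 189447551.
Step 3: Verify x_7² - 143·y_7² = 5132323564925356944 - 5132323564925356943 = 1 (should be 1). ✓

(x_1, y_1) = (12, 1); (x_7, y_7) = (2265463212, 189447551).


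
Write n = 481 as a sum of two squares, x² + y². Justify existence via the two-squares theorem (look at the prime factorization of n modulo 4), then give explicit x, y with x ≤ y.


Step 1: Factor n = 481 = 13 · 37.
Step 2: Check the mod-4 condition on each prime factor: 13 ≡ 1 (mod 4), exponent 1; 37 ≡ 1 (mod 4), exponent 1.
All primes ≡ 3 (mod 4) appear to even exponent (or don't appear), so by the two-squares theorem n IS expressible as a sum of two squares.
Step 3: Build a representation. Here n = 13 · 37 is a product of primes ≡ 1 (mod 4). Each prime p ≡ 1 (mod 4) is itself a sum of two squares; find a² by testing p − a² for a perfect square:
  13: 13 − 1² = 12, 13 − 2² = 9 = 3² ⇒ 13 = 2² + 3².
  37: 37 − 1² = 36 = 6² ⇒ 37 = 1² + 6².
  Combine using the Brahmagupta–Fibonacci identity (a² + b²)(c² + d²) = (ac − bd)² + (ad + bc)² = (ac + bd)² + (ad − bc)²:
  13 · 37 = 481: from (2² + 3²)(1² + 6²), take (2·1 − 3·6, 2·6 + 3·1) = (2 − 18, 12 + 3) = (-16, 15); dropping signs (only squares matter) gives (16, 15); check 16² + 15² = 256 + 225 = 481 ✓.
Step 4: Order so x ≤ y and verify: 15² + 16² = 225 + 256 = 481 = n. ✓

n = 481 = 15² + 16² (one valid representation with x ≤ y).


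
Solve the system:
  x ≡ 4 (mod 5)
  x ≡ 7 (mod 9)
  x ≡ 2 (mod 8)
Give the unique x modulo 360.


Moduli 5, 9, 8 are pairwise coprime; by CRT there is a unique solution modulo M = 5 · 9 · 8 = 360.
Solve pairwise, accumulating the modulus:
  Start with x ≡ 4 (mod 5).
  Combine with x ≡ 7 (mod 9): since gcd(5, 9) = 1, we get a unique residue mod 45.
    Write x = 4 + 5·t and substitute into x ≡ 7 (mod 9): 5·t ≡ 7 − 4 = 3 (mod 9).
    The inverse of 5 mod 9 is 2 (since 5·2 = 10 = 1·9 + 1), so t ≡ 2·3 = 6 ≡ 6 (mod 9).
    Then x = 4 + 5·6 = 34, valid modulo lcm(5, 9) = 45: x ≡ 34 (mod 45).
  Combine with x ≡ 2 (mod 8): since gcd(45, 8) = 1, we get a unique residue mod 360.
    Write x = 34 + 45·t and substitute into x ≡ 2 (mod 8): 45·t ≡ 2 − 34 = -32 (mod 8).
    Reduce coefficients mod 8: 5·t ≡ 0 (mod 8).
    The inverse of 5 mod 8 is 5 (since 5·5 = 25 = 3·8 + 1), so t ≡ 5·0 = 0 ≡ 0 (mod 8).
    Then x = 34 + 45·0 = 34, valid modulo lcm(45, 8) = 360: x ≡ 34 (mod 360).
Verify: 34 mod 5 = 4 ✓, 34 mod 9 = 7 ✓, 34 mod 8 = 2 ✓.

x ≡ 34 (mod 360).


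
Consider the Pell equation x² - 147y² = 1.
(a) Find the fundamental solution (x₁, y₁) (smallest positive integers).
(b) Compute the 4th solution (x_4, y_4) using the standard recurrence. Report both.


Step 1: Find the fundamental solution (x₁, y₁) of x² - 147y² = 1.
  Expand √147 as a continued fraction. a₀ = ⌊√147⌋ = 12; iterate m_{k+1} = d_k·a_k − m_k, d_{k+1} = (147 − m_{k+1}²)/d_k, a_{k+1} = ⌊(a₀ + m_{k+1})/d_{k+1}⌋ (starting m₀ = 0, d₀ = 1), with convergents p_k = a_k·p_{k-1} + p_{k-2}, q_k = a_k·q_{k-1} + q_{k-2} (p₋₁ = 1, q₋₁ = 0):
  k = 0: a₀ = 12; p₀/q₀ = 12/1; p₀² − 147·q₀² = 144 − 147 = -3.
  k = 1: m = 12, d = 3, a = ⌊(12 + 12)/3⌋ = 8; p/q = (8·12 + 1)/(8·1 + 0) = 97/8; p² − 147·q² = 9409 − 9408 = 1.
  The first convergent with p² − 147·q² = 1 gives the fundamental solution (x₁, y₁) = (97, 8).
Step 2: Apply the recurrence (x_{n+1}, y_{n+1}) = (x₁x_n + 147y₁y_n, x₁y_n + y₁x_n) repeatedly.
  From (x_1, y_1) = (97, 8): x_2 = 97·97 + 147·8·8 = 18817; y_2 = 97·8 + 8·97 = 1552.
  From (x_2, y_2) = (18817, 1552): x_3 = 97·18817 + 147·8·1552 = 3650401; y_3 = 97·1552 + 8·18817 = 301080.
  From (x_3, y_3) = (3650401, 301080): x_4 = 97·3650401 + 147·8·301080 = 708158977; y_4 = 97·301080 + 8·3650401 = 58407968.
Step 3: Verify x_4² - 147·y_4² = 501489136705686529 - 501489136705686528 = 1 (should be 1). ✓

(x_1, y_1) = (97, 8); (x_4, y_4) = (708158977, 58407968).


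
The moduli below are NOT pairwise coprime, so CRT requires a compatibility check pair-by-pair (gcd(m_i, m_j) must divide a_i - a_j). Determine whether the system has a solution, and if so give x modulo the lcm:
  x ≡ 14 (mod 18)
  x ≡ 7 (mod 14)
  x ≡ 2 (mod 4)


Moduli 18, 14, 4 are not pairwise coprime, so CRT works modulo lcm(m_i) when all pairwise compatibility conditions hold.
Pairwise compatibility: gcd(m_i, m_j) must divide a_i - a_j for every pair.
Merge one congruence at a time:
  Start: x ≡ 14 (mod 18).
  Combine with x ≡ 7 (mod 14): gcd(18, 14) = 2, and 7 - 14 = -7 is NOT divisible by 2.
    ⇒ system is inconsistent (no integer solution).

No solution (the system is inconsistent).


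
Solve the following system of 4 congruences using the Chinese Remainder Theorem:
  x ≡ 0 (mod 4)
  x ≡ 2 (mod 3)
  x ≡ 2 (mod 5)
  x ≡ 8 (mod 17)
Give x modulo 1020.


Product of moduli M = 4 · 3 · 5 · 17 = 1020.
Merge one congruence at a time:
  Start: x ≡ 0 (mod 4).
  Combine with x ≡ 2 (mod 3); new modulus lcm = 12.
    Write x = 0 + 4·t and substitute into x ≡ 2 (mod 3): 4·t ≡ 2 − 0 = 2 (mod 3).
    Reduce coefficients mod 3: 1·t ≡ 2 (mod 3).
    So t ≡ 2 (mod 3).
    Then x = 0 + 4·2 = 8, valid modulo lcm(4, 3) = 12: x ≡ 8 (mod 12).
  Combine with x ≡ 2 (mod 5); new modulus lcm = 60.
    Write x = 8 + 12·t and substitute into x ≡ 2 (mod 5): 12·t ≡ 2 − 8 = -6 (mod 5).
    Reduce coefficients mod 5: 2·t ≡ 4 (mod 5).
    The inverse of 2 mod 5 is 3 (since 2·3 = 6 = 1·5 + 1), so t ≡ 3·4 = 12 ≡ 2 (mod 5).
    Then x = 8 + 12·2 = 32, valid modulo lcm(12, 5) = 60: x ≡ 32 (mod 60).
  Combine with x ≡ 8 (mod 17); new modulus lcm = 1020.
    Write x = 32 + 60·t and substitute into x ≡ 8 (mod 17): 60·t ≡ 8 − 32 = -24 (mod 17).
    Reduce coefficients mod 17: 9·t ≡ 10 (mod 17).
    The inverse of 9 mod 17 is 2 (since 9·2 = 18 = 1·17 + 1), so t ≡ 2·10 = 20 ≡ 3 (mod 17).
    Then x = 32 + 60·3 = 212, valid modulo lcm(60, 17) = 1020: x ≡ 212 (mod 1020).
Verify against each original: 212 mod 4 = 0, 212 mod 3 = 2, 212 mod 5 = 2, 212 mod 17 = 8.

x ≡ 212 (mod 1020).


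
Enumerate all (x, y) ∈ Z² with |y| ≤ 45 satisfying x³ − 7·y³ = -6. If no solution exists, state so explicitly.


The equation is x³ - 7y³ = -6. For fixed y, x³ = 7·y³ − 6, so a solution requires the RHS to be a perfect cube.
Strategy: iterate y from -45 to 45, compute RHS = 7·y³ − 6, and check whether it is a (positive or negative) perfect cube.
Check small values of y:
  y = 0: RHS = -6 is not a perfect cube.
  y = 1: RHS = 1 = (1)³ ⇒ x = 1 works.
  y = -1: RHS = -13 is not a perfect cube.
  y = 2: RHS = 50 is not a perfect cube.
  y = -2: RHS = -62 is not a perfect cube.
  y = 3: RHS = 183 is not a perfect cube.
  y = -3: RHS = -195 is not a perfect cube.
Continuing the search up to |y| = 45 finds no further solutions beyond those listed.
Collected solutions: (1, 1).

Solutions (with |y| ≤ 45): (1, 1).


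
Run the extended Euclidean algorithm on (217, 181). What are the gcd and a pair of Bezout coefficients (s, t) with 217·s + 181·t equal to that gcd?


Euclidean algorithm on (217, 181) — divide until remainder is 0:
  217 = 1 · 181 + 36
  181 = 5 · 36 + 1
  36 = 36 · 1 + 0
gcd(217, 181) = 1.
Track Bezout coefficients alongside the remainders: start with r₀ = 217 = a·1 + b·0 (s = 1, t = 0) and r₁ = 181 = a·0 + b·1 (s = 0, t = 1); each new remainder r_{k+1} = r_{k-1} − q_k·r_k inherits s_{k+1} = s_{k-1} − q_k·s_k, t_{k+1} = t_{k-1} − q_k·t_k, so r_k = a·s_k + b·t_k at every step:
  q = 1: r = 36, s = 1 − 1·0 = 1, t = 0 − 1·1 = -1  (check: 217·1 + 181·(-1) = 36)
  q = 5: r = 1, s = 0 − 5·1 = -5, t = 1 − 5·(-1) = 6  (check: 217·(-5) + 181·6 = 1)
The row with r = 1 (the gcd) gives the Bezout coefficients s = -5, t = 6.
Result: 217 · (-5) + 181 · (6) = 1.

gcd(217, 181) = 1; s = -5, t = 6 (check: 217·(-5) + 181·6 = 1).


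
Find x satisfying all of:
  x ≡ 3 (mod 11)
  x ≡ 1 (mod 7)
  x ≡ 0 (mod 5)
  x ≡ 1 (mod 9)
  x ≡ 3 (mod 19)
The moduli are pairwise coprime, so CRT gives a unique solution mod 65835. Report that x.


Product of moduli M = 11 · 7 · 5 · 9 · 19 = 65835.
Merge one congruence at a time:
  Start: x ≡ 3 (mod 11).
  Combine with x ≡ 1 (mod 7); new modulus lcm = 77.
    Write x = 3 + 11·t and substitute into x ≡ 1 (mod 7): 11·t ≡ 1 − 3 = -2 (mod 7).
    Reduce coefficients mod 7: 4·t ≡ 5 (mod 7).
    The inverse of 4 mod 7 is 2 (since 4·2 = 8 = 1·7 + 1), so t ≡ 2·5 = 10 ≡ 3 (mod 7).
    Then x = 3 + 11·3 = 36, valid modulo lcm(11, 7) = 77: x ≡ 36 (mod 77).
  Combine with x ≡ 0 (mod 5); new modulus lcm = 385.
    Write x = 36 + 77·t and substitute into x ≡ 0 (mod 5): 77·t ≡ 0 − 36 = -36 (mod 5).
    Reduce coefficients mod 5: 2·t ≡ 4 (mod 5).
    The inverse of 2 mod 5 is 3 (since 2·3 = 6 = 1·5 + 1), so t ≡ 3·4 = 12 ≡ 2 (mod 5).
    Then x = 36 + 77·2 = 190, valid modulo lcm(77, 5) = 385: x ≡ 190 (mod 385).
  Combine with x ≡ 1 (mod 9); new modulus lcm = 3465.
    Write x = 190 + 385·t and substitute into x ≡ 1 (mod 9): 385·t ≡ 1 − 190 = -189 (mod 9).
    Reduce coefficients mod 9: 7·t ≡ 0 (mod 9).
    The inverse of 7 mod 9 is 4 (since 7·4 = 28 = 3·9 + 1), so t ≡ 4·0 = 0 ≡ 0 (mod 9).
    Then x = 190 + 385·0 = 190, valid modulo lcm(385, 9) = 3465: x ≡ 190 (mod 3465).
  Combine with x ≡ 3 (mod 19); new modulus lcm = 65835.
    Write x = 190 + 3465·t and substitute into x ≡ 3 (mod 19): 3465·t ≡ 3 − 190 = -187 (mod 19).
    Reduce coefficients mod 19: 7·t ≡ 3 (mod 19).
    The inverse of 7 mod 19 is 11 (since 7·11 = 77 = 4·19 + 1), so t ≡ 11·3 = 33 ≡ 14 (mod 19).
    Then x = 190 + 3465·14 = 48700, valid modulo lcm(3465, 19) = 65835: x ≡ 48700 (mod 65835).
Verify against each original: 48700 mod 11 = 3, 48700 mod 7 = 1, 48700 mod 5 = 0, 48700 mod 9 = 1, 48700 mod 19 = 3.

x ≡ 48700 (mod 65835).


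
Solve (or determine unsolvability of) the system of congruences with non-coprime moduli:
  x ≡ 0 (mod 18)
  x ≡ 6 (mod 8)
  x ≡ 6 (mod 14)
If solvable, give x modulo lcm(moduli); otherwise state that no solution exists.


Moduli 18, 8, 14 are not pairwise coprime, so CRT works modulo lcm(m_i) when all pairwise compatibility conditions hold.
Pairwise compatibility: gcd(m_i, m_j) must divide a_i - a_j for every pair.
Merge one congruence at a time:
  Start: x ≡ 0 (mod 18).
  Combine with x ≡ 6 (mod 8): gcd(18, 8) = 2; 6 - 0 = 6, which IS divisible by 2, so compatible.
    Write x = 0 + 18·t and substitute into x ≡ 6 (mod 8): 18·t ≡ 6 − 0 = 6 (mod 8).
    Divide the congruence (and modulus) by g = 2: 9·t ≡ 3 (mod 4).
    Reduce coefficients mod 4: 1·t ≡ 3 (mod 4).
    So t ≡ 3 (mod 4).
    Then x = 0 + 18·3 = 54, valid modulo lcm(18, 8) = 72: x ≡ 54 (mod 72).
  Combine with x ≡ 6 (mod 14): gcd(72, 14) = 2; 6 - 54 = -48, which IS divisible by 2, so compatible.
    Write x = 54 + 72·t and substitute into x ≡ 6 (mod 14): 72·t ≡ 6 − 54 = -48 (mod 14).
    Divide the congruence (and modulus) by g = 2: 36·t ≡ -24 (mod 7).
    Reduce coefficients mod 7: 1·t ≡ 4 (mod 7).
    So t ≡ 4 (mod 7).
    Then x = 54 + 72·4 = 342, valid modulo lcm(72, 14) = 504: x ≡ 342 (mod 504).
Verify: 342 mod 18 = 0, 342 mod 8 = 6, 342 mod 14 = 6.

x ≡ 342 (mod 504).


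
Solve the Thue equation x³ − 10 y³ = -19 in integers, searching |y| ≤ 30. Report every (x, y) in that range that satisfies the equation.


The equation is x³ - 10y³ = -19. For fixed y, x³ = 10·y³ − 19, so a solution requires the RHS to be a perfect cube.
Strategy: iterate y from -30 to 30, compute RHS = 10·y³ − 19, and check whether it is a (positive or negative) perfect cube.
Check small values of y:
  y = 0: RHS = -19 is not a perfect cube.
  y = 1: RHS = -9 is not a perfect cube.
  y = -1: RHS = -29 is not a perfect cube.
  y = 2: RHS = 61 is not a perfect cube.
  y = -2: RHS = -99 is not a perfect cube.
  y = 3: RHS = 251 is not a perfect cube.
  y = -3: RHS = -289 is not a perfect cube.
Continuing the search up to |y| = 30 finds no solutions either.
No (x, y) in the scanned range satisfies the equation.

No integer solutions with |y| ≤ 30.


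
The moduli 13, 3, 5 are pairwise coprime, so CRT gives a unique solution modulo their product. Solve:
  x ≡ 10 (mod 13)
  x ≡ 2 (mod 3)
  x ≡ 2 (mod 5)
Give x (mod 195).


Moduli 13, 3, 5 are pairwise coprime; by CRT there is a unique solution modulo M = 13 · 3 · 5 = 195.
Solve pairwise, accumulating the modulus:
  Start with x ≡ 10 (mod 13).
  Combine with x ≡ 2 (mod 3): since gcd(13, 3) = 1, we get a unique residue mod 39.
    Write x = 10 + 13·t and substitute into x ≡ 2 (mod 3): 13·t ≡ 2 − 10 = -8 (mod 3).
    Reduce coefficients mod 3: 1·t ≡ 1 (mod 3).
    So t ≡ 1 (mod 3).
    Then x = 10 + 13·1 = 23, valid modulo lcm(13, 3) = 39: x ≡ 23 (mod 39).
  Combine with x ≡ 2 (mod 5): since gcd(39, 5) = 1, we get a unique residue mod 195.
    Write x = 23 + 39·t and substitute into x ≡ 2 (mod 5): 39·t ≡ 2 − 23 = -21 (mod 5).
    Reduce coefficients mod 5: 4·t ≡ 4 (mod 5).
    The inverse of 4 mod 5 is 4 (since 4·4 = 16 = 3·5 + 1), so t ≡ 4·4 = 16 ≡ 1 (mod 5).
    Then x = 23 + 39·1 = 62, valid modulo lcm(39, 5) = 195: x ≡ 62 (mod 195).
Verify: 62 mod 13 = 10 ✓, 62 mod 3 = 2 ✓, 62 mod 5 = 2 ✓.

x ≡ 62 (mod 195).
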